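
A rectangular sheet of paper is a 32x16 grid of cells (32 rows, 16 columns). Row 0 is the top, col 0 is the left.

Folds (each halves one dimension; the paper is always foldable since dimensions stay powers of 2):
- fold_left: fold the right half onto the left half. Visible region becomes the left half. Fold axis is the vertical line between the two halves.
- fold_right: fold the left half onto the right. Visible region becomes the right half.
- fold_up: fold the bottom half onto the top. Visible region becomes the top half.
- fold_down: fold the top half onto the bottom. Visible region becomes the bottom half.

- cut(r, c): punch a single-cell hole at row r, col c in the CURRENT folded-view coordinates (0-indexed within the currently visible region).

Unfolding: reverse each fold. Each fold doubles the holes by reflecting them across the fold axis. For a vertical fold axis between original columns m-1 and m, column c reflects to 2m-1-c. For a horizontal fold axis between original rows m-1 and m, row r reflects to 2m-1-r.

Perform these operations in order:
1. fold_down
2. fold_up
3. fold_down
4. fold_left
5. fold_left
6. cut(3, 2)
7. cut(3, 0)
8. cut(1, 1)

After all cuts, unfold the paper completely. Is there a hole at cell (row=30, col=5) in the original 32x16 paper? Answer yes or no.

Answer: no

Derivation:
Op 1 fold_down: fold axis h@16; visible region now rows[16,32) x cols[0,16) = 16x16
Op 2 fold_up: fold axis h@24; visible region now rows[16,24) x cols[0,16) = 8x16
Op 3 fold_down: fold axis h@20; visible region now rows[20,24) x cols[0,16) = 4x16
Op 4 fold_left: fold axis v@8; visible region now rows[20,24) x cols[0,8) = 4x8
Op 5 fold_left: fold axis v@4; visible region now rows[20,24) x cols[0,4) = 4x4
Op 6 cut(3, 2): punch at orig (23,2); cuts so far [(23, 2)]; region rows[20,24) x cols[0,4) = 4x4
Op 7 cut(3, 0): punch at orig (23,0); cuts so far [(23, 0), (23, 2)]; region rows[20,24) x cols[0,4) = 4x4
Op 8 cut(1, 1): punch at orig (21,1); cuts so far [(21, 1), (23, 0), (23, 2)]; region rows[20,24) x cols[0,4) = 4x4
Unfold 1 (reflect across v@4): 6 holes -> [(21, 1), (21, 6), (23, 0), (23, 2), (23, 5), (23, 7)]
Unfold 2 (reflect across v@8): 12 holes -> [(21, 1), (21, 6), (21, 9), (21, 14), (23, 0), (23, 2), (23, 5), (23, 7), (23, 8), (23, 10), (23, 13), (23, 15)]
Unfold 3 (reflect across h@20): 24 holes -> [(16, 0), (16, 2), (16, 5), (16, 7), (16, 8), (16, 10), (16, 13), (16, 15), (18, 1), (18, 6), (18, 9), (18, 14), (21, 1), (21, 6), (21, 9), (21, 14), (23, 0), (23, 2), (23, 5), (23, 7), (23, 8), (23, 10), (23, 13), (23, 15)]
Unfold 4 (reflect across h@24): 48 holes -> [(16, 0), (16, 2), (16, 5), (16, 7), (16, 8), (16, 10), (16, 13), (16, 15), (18, 1), (18, 6), (18, 9), (18, 14), (21, 1), (21, 6), (21, 9), (21, 14), (23, 0), (23, 2), (23, 5), (23, 7), (23, 8), (23, 10), (23, 13), (23, 15), (24, 0), (24, 2), (24, 5), (24, 7), (24, 8), (24, 10), (24, 13), (24, 15), (26, 1), (26, 6), (26, 9), (26, 14), (29, 1), (29, 6), (29, 9), (29, 14), (31, 0), (31, 2), (31, 5), (31, 7), (31, 8), (31, 10), (31, 13), (31, 15)]
Unfold 5 (reflect across h@16): 96 holes -> [(0, 0), (0, 2), (0, 5), (0, 7), (0, 8), (0, 10), (0, 13), (0, 15), (2, 1), (2, 6), (2, 9), (2, 14), (5, 1), (5, 6), (5, 9), (5, 14), (7, 0), (7, 2), (7, 5), (7, 7), (7, 8), (7, 10), (7, 13), (7, 15), (8, 0), (8, 2), (8, 5), (8, 7), (8, 8), (8, 10), (8, 13), (8, 15), (10, 1), (10, 6), (10, 9), (10, 14), (13, 1), (13, 6), (13, 9), (13, 14), (15, 0), (15, 2), (15, 5), (15, 7), (15, 8), (15, 10), (15, 13), (15, 15), (16, 0), (16, 2), (16, 5), (16, 7), (16, 8), (16, 10), (16, 13), (16, 15), (18, 1), (18, 6), (18, 9), (18, 14), (21, 1), (21, 6), (21, 9), (21, 14), (23, 0), (23, 2), (23, 5), (23, 7), (23, 8), (23, 10), (23, 13), (23, 15), (24, 0), (24, 2), (24, 5), (24, 7), (24, 8), (24, 10), (24, 13), (24, 15), (26, 1), (26, 6), (26, 9), (26, 14), (29, 1), (29, 6), (29, 9), (29, 14), (31, 0), (31, 2), (31, 5), (31, 7), (31, 8), (31, 10), (31, 13), (31, 15)]
Holes: [(0, 0), (0, 2), (0, 5), (0, 7), (0, 8), (0, 10), (0, 13), (0, 15), (2, 1), (2, 6), (2, 9), (2, 14), (5, 1), (5, 6), (5, 9), (5, 14), (7, 0), (7, 2), (7, 5), (7, 7), (7, 8), (7, 10), (7, 13), (7, 15), (8, 0), (8, 2), (8, 5), (8, 7), (8, 8), (8, 10), (8, 13), (8, 15), (10, 1), (10, 6), (10, 9), (10, 14), (13, 1), (13, 6), (13, 9), (13, 14), (15, 0), (15, 2), (15, 5), (15, 7), (15, 8), (15, 10), (15, 13), (15, 15), (16, 0), (16, 2), (16, 5), (16, 7), (16, 8), (16, 10), (16, 13), (16, 15), (18, 1), (18, 6), (18, 9), (18, 14), (21, 1), (21, 6), (21, 9), (21, 14), (23, 0), (23, 2), (23, 5), (23, 7), (23, 8), (23, 10), (23, 13), (23, 15), (24, 0), (24, 2), (24, 5), (24, 7), (24, 8), (24, 10), (24, 13), (24, 15), (26, 1), (26, 6), (26, 9), (26, 14), (29, 1), (29, 6), (29, 9), (29, 14), (31, 0), (31, 2), (31, 5), (31, 7), (31, 8), (31, 10), (31, 13), (31, 15)]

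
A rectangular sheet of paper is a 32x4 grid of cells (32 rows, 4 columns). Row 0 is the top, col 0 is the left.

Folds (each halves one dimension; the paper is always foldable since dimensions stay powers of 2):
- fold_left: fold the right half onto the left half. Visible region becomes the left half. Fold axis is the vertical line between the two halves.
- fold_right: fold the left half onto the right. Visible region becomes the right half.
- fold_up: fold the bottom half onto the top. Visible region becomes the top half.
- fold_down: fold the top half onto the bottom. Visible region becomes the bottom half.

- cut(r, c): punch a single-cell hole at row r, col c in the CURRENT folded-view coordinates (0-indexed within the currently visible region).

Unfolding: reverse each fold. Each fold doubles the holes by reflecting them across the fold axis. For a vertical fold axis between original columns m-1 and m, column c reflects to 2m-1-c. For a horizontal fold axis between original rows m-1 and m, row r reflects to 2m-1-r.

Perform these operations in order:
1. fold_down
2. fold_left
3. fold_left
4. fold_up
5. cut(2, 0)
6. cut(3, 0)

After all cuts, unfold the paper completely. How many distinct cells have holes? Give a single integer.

Op 1 fold_down: fold axis h@16; visible region now rows[16,32) x cols[0,4) = 16x4
Op 2 fold_left: fold axis v@2; visible region now rows[16,32) x cols[0,2) = 16x2
Op 3 fold_left: fold axis v@1; visible region now rows[16,32) x cols[0,1) = 16x1
Op 4 fold_up: fold axis h@24; visible region now rows[16,24) x cols[0,1) = 8x1
Op 5 cut(2, 0): punch at orig (18,0); cuts so far [(18, 0)]; region rows[16,24) x cols[0,1) = 8x1
Op 6 cut(3, 0): punch at orig (19,0); cuts so far [(18, 0), (19, 0)]; region rows[16,24) x cols[0,1) = 8x1
Unfold 1 (reflect across h@24): 4 holes -> [(18, 0), (19, 0), (28, 0), (29, 0)]
Unfold 2 (reflect across v@1): 8 holes -> [(18, 0), (18, 1), (19, 0), (19, 1), (28, 0), (28, 1), (29, 0), (29, 1)]
Unfold 3 (reflect across v@2): 16 holes -> [(18, 0), (18, 1), (18, 2), (18, 3), (19, 0), (19, 1), (19, 2), (19, 3), (28, 0), (28, 1), (28, 2), (28, 3), (29, 0), (29, 1), (29, 2), (29, 3)]
Unfold 4 (reflect across h@16): 32 holes -> [(2, 0), (2, 1), (2, 2), (2, 3), (3, 0), (3, 1), (3, 2), (3, 3), (12, 0), (12, 1), (12, 2), (12, 3), (13, 0), (13, 1), (13, 2), (13, 3), (18, 0), (18, 1), (18, 2), (18, 3), (19, 0), (19, 1), (19, 2), (19, 3), (28, 0), (28, 1), (28, 2), (28, 3), (29, 0), (29, 1), (29, 2), (29, 3)]

Answer: 32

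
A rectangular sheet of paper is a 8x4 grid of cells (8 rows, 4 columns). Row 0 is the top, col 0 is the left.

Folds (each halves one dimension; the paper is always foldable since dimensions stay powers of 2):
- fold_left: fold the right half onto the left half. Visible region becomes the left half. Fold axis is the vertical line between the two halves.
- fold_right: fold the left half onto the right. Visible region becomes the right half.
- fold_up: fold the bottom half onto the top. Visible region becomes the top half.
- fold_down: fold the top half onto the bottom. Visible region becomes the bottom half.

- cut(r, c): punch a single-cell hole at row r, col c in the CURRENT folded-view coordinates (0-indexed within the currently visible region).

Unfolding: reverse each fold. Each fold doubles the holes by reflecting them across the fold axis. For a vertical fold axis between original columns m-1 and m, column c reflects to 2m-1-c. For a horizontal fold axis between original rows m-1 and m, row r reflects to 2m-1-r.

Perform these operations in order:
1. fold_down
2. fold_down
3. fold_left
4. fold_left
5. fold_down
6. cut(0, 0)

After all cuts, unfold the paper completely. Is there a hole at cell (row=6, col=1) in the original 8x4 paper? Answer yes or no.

Answer: yes

Derivation:
Op 1 fold_down: fold axis h@4; visible region now rows[4,8) x cols[0,4) = 4x4
Op 2 fold_down: fold axis h@6; visible region now rows[6,8) x cols[0,4) = 2x4
Op 3 fold_left: fold axis v@2; visible region now rows[6,8) x cols[0,2) = 2x2
Op 4 fold_left: fold axis v@1; visible region now rows[6,8) x cols[0,1) = 2x1
Op 5 fold_down: fold axis h@7; visible region now rows[7,8) x cols[0,1) = 1x1
Op 6 cut(0, 0): punch at orig (7,0); cuts so far [(7, 0)]; region rows[7,8) x cols[0,1) = 1x1
Unfold 1 (reflect across h@7): 2 holes -> [(6, 0), (7, 0)]
Unfold 2 (reflect across v@1): 4 holes -> [(6, 0), (6, 1), (7, 0), (7, 1)]
Unfold 3 (reflect across v@2): 8 holes -> [(6, 0), (6, 1), (6, 2), (6, 3), (7, 0), (7, 1), (7, 2), (7, 3)]
Unfold 4 (reflect across h@6): 16 holes -> [(4, 0), (4, 1), (4, 2), (4, 3), (5, 0), (5, 1), (5, 2), (5, 3), (6, 0), (6, 1), (6, 2), (6, 3), (7, 0), (7, 1), (7, 2), (7, 3)]
Unfold 5 (reflect across h@4): 32 holes -> [(0, 0), (0, 1), (0, 2), (0, 3), (1, 0), (1, 1), (1, 2), (1, 3), (2, 0), (2, 1), (2, 2), (2, 3), (3, 0), (3, 1), (3, 2), (3, 3), (4, 0), (4, 1), (4, 2), (4, 3), (5, 0), (5, 1), (5, 2), (5, 3), (6, 0), (6, 1), (6, 2), (6, 3), (7, 0), (7, 1), (7, 2), (7, 3)]
Holes: [(0, 0), (0, 1), (0, 2), (0, 3), (1, 0), (1, 1), (1, 2), (1, 3), (2, 0), (2, 1), (2, 2), (2, 3), (3, 0), (3, 1), (3, 2), (3, 3), (4, 0), (4, 1), (4, 2), (4, 3), (5, 0), (5, 1), (5, 2), (5, 3), (6, 0), (6, 1), (6, 2), (6, 3), (7, 0), (7, 1), (7, 2), (7, 3)]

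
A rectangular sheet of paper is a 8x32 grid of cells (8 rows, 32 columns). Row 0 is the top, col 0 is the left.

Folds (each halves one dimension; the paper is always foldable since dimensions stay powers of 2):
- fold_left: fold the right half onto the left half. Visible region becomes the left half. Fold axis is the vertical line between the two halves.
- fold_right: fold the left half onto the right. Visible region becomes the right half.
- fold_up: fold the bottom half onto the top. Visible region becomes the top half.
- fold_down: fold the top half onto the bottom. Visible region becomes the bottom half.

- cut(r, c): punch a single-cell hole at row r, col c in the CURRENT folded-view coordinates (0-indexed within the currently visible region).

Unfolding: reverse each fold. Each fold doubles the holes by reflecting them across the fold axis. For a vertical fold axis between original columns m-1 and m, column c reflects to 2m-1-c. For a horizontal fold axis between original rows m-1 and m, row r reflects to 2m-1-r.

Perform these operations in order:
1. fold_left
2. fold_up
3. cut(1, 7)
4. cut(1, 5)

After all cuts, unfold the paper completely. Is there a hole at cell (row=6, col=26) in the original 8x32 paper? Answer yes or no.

Answer: yes

Derivation:
Op 1 fold_left: fold axis v@16; visible region now rows[0,8) x cols[0,16) = 8x16
Op 2 fold_up: fold axis h@4; visible region now rows[0,4) x cols[0,16) = 4x16
Op 3 cut(1, 7): punch at orig (1,7); cuts so far [(1, 7)]; region rows[0,4) x cols[0,16) = 4x16
Op 4 cut(1, 5): punch at orig (1,5); cuts so far [(1, 5), (1, 7)]; region rows[0,4) x cols[0,16) = 4x16
Unfold 1 (reflect across h@4): 4 holes -> [(1, 5), (1, 7), (6, 5), (6, 7)]
Unfold 2 (reflect across v@16): 8 holes -> [(1, 5), (1, 7), (1, 24), (1, 26), (6, 5), (6, 7), (6, 24), (6, 26)]
Holes: [(1, 5), (1, 7), (1, 24), (1, 26), (6, 5), (6, 7), (6, 24), (6, 26)]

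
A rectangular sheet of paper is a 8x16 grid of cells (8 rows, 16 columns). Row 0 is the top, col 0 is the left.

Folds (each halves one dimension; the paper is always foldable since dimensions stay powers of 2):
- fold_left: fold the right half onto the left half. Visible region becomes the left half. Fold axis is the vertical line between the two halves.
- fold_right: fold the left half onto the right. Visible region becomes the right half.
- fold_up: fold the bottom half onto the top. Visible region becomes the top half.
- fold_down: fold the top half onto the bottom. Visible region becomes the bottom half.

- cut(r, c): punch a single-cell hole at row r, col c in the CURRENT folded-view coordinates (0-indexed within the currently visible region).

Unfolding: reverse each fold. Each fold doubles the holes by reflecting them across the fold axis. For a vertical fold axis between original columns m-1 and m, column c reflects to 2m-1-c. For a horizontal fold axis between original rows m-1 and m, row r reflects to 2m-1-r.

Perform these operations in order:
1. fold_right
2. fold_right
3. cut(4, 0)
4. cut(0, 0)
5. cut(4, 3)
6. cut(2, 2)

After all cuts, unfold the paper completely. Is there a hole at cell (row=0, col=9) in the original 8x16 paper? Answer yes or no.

Op 1 fold_right: fold axis v@8; visible region now rows[0,8) x cols[8,16) = 8x8
Op 2 fold_right: fold axis v@12; visible region now rows[0,8) x cols[12,16) = 8x4
Op 3 cut(4, 0): punch at orig (4,12); cuts so far [(4, 12)]; region rows[0,8) x cols[12,16) = 8x4
Op 4 cut(0, 0): punch at orig (0,12); cuts so far [(0, 12), (4, 12)]; region rows[0,8) x cols[12,16) = 8x4
Op 5 cut(4, 3): punch at orig (4,15); cuts so far [(0, 12), (4, 12), (4, 15)]; region rows[0,8) x cols[12,16) = 8x4
Op 6 cut(2, 2): punch at orig (2,14); cuts so far [(0, 12), (2, 14), (4, 12), (4, 15)]; region rows[0,8) x cols[12,16) = 8x4
Unfold 1 (reflect across v@12): 8 holes -> [(0, 11), (0, 12), (2, 9), (2, 14), (4, 8), (4, 11), (4, 12), (4, 15)]
Unfold 2 (reflect across v@8): 16 holes -> [(0, 3), (0, 4), (0, 11), (0, 12), (2, 1), (2, 6), (2, 9), (2, 14), (4, 0), (4, 3), (4, 4), (4, 7), (4, 8), (4, 11), (4, 12), (4, 15)]
Holes: [(0, 3), (0, 4), (0, 11), (0, 12), (2, 1), (2, 6), (2, 9), (2, 14), (4, 0), (4, 3), (4, 4), (4, 7), (4, 8), (4, 11), (4, 12), (4, 15)]

Answer: no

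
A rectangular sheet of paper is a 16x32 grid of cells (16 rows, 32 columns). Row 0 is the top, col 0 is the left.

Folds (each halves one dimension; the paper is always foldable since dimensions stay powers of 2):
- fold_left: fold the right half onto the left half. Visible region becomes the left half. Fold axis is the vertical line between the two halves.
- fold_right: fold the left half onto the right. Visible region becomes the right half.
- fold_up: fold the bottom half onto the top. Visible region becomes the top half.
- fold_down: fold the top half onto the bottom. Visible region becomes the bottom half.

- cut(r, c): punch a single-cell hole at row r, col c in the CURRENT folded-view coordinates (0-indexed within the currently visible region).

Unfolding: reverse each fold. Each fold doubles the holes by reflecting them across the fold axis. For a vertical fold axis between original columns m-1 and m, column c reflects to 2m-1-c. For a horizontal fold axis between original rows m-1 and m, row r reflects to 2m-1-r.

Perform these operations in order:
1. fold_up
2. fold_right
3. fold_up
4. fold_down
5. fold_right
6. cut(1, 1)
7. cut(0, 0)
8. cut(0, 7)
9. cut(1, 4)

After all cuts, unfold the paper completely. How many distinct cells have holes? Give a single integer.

Answer: 128

Derivation:
Op 1 fold_up: fold axis h@8; visible region now rows[0,8) x cols[0,32) = 8x32
Op 2 fold_right: fold axis v@16; visible region now rows[0,8) x cols[16,32) = 8x16
Op 3 fold_up: fold axis h@4; visible region now rows[0,4) x cols[16,32) = 4x16
Op 4 fold_down: fold axis h@2; visible region now rows[2,4) x cols[16,32) = 2x16
Op 5 fold_right: fold axis v@24; visible region now rows[2,4) x cols[24,32) = 2x8
Op 6 cut(1, 1): punch at orig (3,25); cuts so far [(3, 25)]; region rows[2,4) x cols[24,32) = 2x8
Op 7 cut(0, 0): punch at orig (2,24); cuts so far [(2, 24), (3, 25)]; region rows[2,4) x cols[24,32) = 2x8
Op 8 cut(0, 7): punch at orig (2,31); cuts so far [(2, 24), (2, 31), (3, 25)]; region rows[2,4) x cols[24,32) = 2x8
Op 9 cut(1, 4): punch at orig (3,28); cuts so far [(2, 24), (2, 31), (3, 25), (3, 28)]; region rows[2,4) x cols[24,32) = 2x8
Unfold 1 (reflect across v@24): 8 holes -> [(2, 16), (2, 23), (2, 24), (2, 31), (3, 19), (3, 22), (3, 25), (3, 28)]
Unfold 2 (reflect across h@2): 16 holes -> [(0, 19), (0, 22), (0, 25), (0, 28), (1, 16), (1, 23), (1, 24), (1, 31), (2, 16), (2, 23), (2, 24), (2, 31), (3, 19), (3, 22), (3, 25), (3, 28)]
Unfold 3 (reflect across h@4): 32 holes -> [(0, 19), (0, 22), (0, 25), (0, 28), (1, 16), (1, 23), (1, 24), (1, 31), (2, 16), (2, 23), (2, 24), (2, 31), (3, 19), (3, 22), (3, 25), (3, 28), (4, 19), (4, 22), (4, 25), (4, 28), (5, 16), (5, 23), (5, 24), (5, 31), (6, 16), (6, 23), (6, 24), (6, 31), (7, 19), (7, 22), (7, 25), (7, 28)]
Unfold 4 (reflect across v@16): 64 holes -> [(0, 3), (0, 6), (0, 9), (0, 12), (0, 19), (0, 22), (0, 25), (0, 28), (1, 0), (1, 7), (1, 8), (1, 15), (1, 16), (1, 23), (1, 24), (1, 31), (2, 0), (2, 7), (2, 8), (2, 15), (2, 16), (2, 23), (2, 24), (2, 31), (3, 3), (3, 6), (3, 9), (3, 12), (3, 19), (3, 22), (3, 25), (3, 28), (4, 3), (4, 6), (4, 9), (4, 12), (4, 19), (4, 22), (4, 25), (4, 28), (5, 0), (5, 7), (5, 8), (5, 15), (5, 16), (5, 23), (5, 24), (5, 31), (6, 0), (6, 7), (6, 8), (6, 15), (6, 16), (6, 23), (6, 24), (6, 31), (7, 3), (7, 6), (7, 9), (7, 12), (7, 19), (7, 22), (7, 25), (7, 28)]
Unfold 5 (reflect across h@8): 128 holes -> [(0, 3), (0, 6), (0, 9), (0, 12), (0, 19), (0, 22), (0, 25), (0, 28), (1, 0), (1, 7), (1, 8), (1, 15), (1, 16), (1, 23), (1, 24), (1, 31), (2, 0), (2, 7), (2, 8), (2, 15), (2, 16), (2, 23), (2, 24), (2, 31), (3, 3), (3, 6), (3, 9), (3, 12), (3, 19), (3, 22), (3, 25), (3, 28), (4, 3), (4, 6), (4, 9), (4, 12), (4, 19), (4, 22), (4, 25), (4, 28), (5, 0), (5, 7), (5, 8), (5, 15), (5, 16), (5, 23), (5, 24), (5, 31), (6, 0), (6, 7), (6, 8), (6, 15), (6, 16), (6, 23), (6, 24), (6, 31), (7, 3), (7, 6), (7, 9), (7, 12), (7, 19), (7, 22), (7, 25), (7, 28), (8, 3), (8, 6), (8, 9), (8, 12), (8, 19), (8, 22), (8, 25), (8, 28), (9, 0), (9, 7), (9, 8), (9, 15), (9, 16), (9, 23), (9, 24), (9, 31), (10, 0), (10, 7), (10, 8), (10, 15), (10, 16), (10, 23), (10, 24), (10, 31), (11, 3), (11, 6), (11, 9), (11, 12), (11, 19), (11, 22), (11, 25), (11, 28), (12, 3), (12, 6), (12, 9), (12, 12), (12, 19), (12, 22), (12, 25), (12, 28), (13, 0), (13, 7), (13, 8), (13, 15), (13, 16), (13, 23), (13, 24), (13, 31), (14, 0), (14, 7), (14, 8), (14, 15), (14, 16), (14, 23), (14, 24), (14, 31), (15, 3), (15, 6), (15, 9), (15, 12), (15, 19), (15, 22), (15, 25), (15, 28)]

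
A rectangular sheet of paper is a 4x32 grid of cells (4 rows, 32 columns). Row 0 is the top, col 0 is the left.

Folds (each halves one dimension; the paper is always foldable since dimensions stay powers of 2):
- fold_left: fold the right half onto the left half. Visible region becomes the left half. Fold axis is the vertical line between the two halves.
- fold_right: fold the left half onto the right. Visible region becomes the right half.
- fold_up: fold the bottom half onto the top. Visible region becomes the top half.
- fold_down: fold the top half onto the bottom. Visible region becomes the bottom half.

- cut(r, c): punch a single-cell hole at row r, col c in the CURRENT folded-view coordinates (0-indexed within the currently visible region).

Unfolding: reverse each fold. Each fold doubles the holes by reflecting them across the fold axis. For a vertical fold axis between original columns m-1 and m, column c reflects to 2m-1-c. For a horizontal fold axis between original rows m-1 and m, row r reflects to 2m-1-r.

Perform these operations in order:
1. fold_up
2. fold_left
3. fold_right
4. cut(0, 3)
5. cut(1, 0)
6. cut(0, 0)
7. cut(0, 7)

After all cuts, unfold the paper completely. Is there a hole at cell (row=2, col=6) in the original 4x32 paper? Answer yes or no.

Answer: no

Derivation:
Op 1 fold_up: fold axis h@2; visible region now rows[0,2) x cols[0,32) = 2x32
Op 2 fold_left: fold axis v@16; visible region now rows[0,2) x cols[0,16) = 2x16
Op 3 fold_right: fold axis v@8; visible region now rows[0,2) x cols[8,16) = 2x8
Op 4 cut(0, 3): punch at orig (0,11); cuts so far [(0, 11)]; region rows[0,2) x cols[8,16) = 2x8
Op 5 cut(1, 0): punch at orig (1,8); cuts so far [(0, 11), (1, 8)]; region rows[0,2) x cols[8,16) = 2x8
Op 6 cut(0, 0): punch at orig (0,8); cuts so far [(0, 8), (0, 11), (1, 8)]; region rows[0,2) x cols[8,16) = 2x8
Op 7 cut(0, 7): punch at orig (0,15); cuts so far [(0, 8), (0, 11), (0, 15), (1, 8)]; region rows[0,2) x cols[8,16) = 2x8
Unfold 1 (reflect across v@8): 8 holes -> [(0, 0), (0, 4), (0, 7), (0, 8), (0, 11), (0, 15), (1, 7), (1, 8)]
Unfold 2 (reflect across v@16): 16 holes -> [(0, 0), (0, 4), (0, 7), (0, 8), (0, 11), (0, 15), (0, 16), (0, 20), (0, 23), (0, 24), (0, 27), (0, 31), (1, 7), (1, 8), (1, 23), (1, 24)]
Unfold 3 (reflect across h@2): 32 holes -> [(0, 0), (0, 4), (0, 7), (0, 8), (0, 11), (0, 15), (0, 16), (0, 20), (0, 23), (0, 24), (0, 27), (0, 31), (1, 7), (1, 8), (1, 23), (1, 24), (2, 7), (2, 8), (2, 23), (2, 24), (3, 0), (3, 4), (3, 7), (3, 8), (3, 11), (3, 15), (3, 16), (3, 20), (3, 23), (3, 24), (3, 27), (3, 31)]
Holes: [(0, 0), (0, 4), (0, 7), (0, 8), (0, 11), (0, 15), (0, 16), (0, 20), (0, 23), (0, 24), (0, 27), (0, 31), (1, 7), (1, 8), (1, 23), (1, 24), (2, 7), (2, 8), (2, 23), (2, 24), (3, 0), (3, 4), (3, 7), (3, 8), (3, 11), (3, 15), (3, 16), (3, 20), (3, 23), (3, 24), (3, 27), (3, 31)]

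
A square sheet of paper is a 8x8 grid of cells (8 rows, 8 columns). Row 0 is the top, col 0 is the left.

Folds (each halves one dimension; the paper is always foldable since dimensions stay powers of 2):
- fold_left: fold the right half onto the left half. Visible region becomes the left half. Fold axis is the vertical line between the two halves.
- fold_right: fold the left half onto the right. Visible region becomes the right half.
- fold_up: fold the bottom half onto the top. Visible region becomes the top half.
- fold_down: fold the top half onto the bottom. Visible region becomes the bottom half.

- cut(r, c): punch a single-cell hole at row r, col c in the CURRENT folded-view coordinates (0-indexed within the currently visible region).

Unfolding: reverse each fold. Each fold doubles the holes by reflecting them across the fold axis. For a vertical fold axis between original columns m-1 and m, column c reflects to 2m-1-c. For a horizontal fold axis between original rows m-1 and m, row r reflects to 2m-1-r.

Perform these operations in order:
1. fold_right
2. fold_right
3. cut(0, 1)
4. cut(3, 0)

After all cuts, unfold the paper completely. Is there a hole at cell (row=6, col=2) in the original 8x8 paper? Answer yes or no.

Answer: no

Derivation:
Op 1 fold_right: fold axis v@4; visible region now rows[0,8) x cols[4,8) = 8x4
Op 2 fold_right: fold axis v@6; visible region now rows[0,8) x cols[6,8) = 8x2
Op 3 cut(0, 1): punch at orig (0,7); cuts so far [(0, 7)]; region rows[0,8) x cols[6,8) = 8x2
Op 4 cut(3, 0): punch at orig (3,6); cuts so far [(0, 7), (3, 6)]; region rows[0,8) x cols[6,8) = 8x2
Unfold 1 (reflect across v@6): 4 holes -> [(0, 4), (0, 7), (3, 5), (3, 6)]
Unfold 2 (reflect across v@4): 8 holes -> [(0, 0), (0, 3), (0, 4), (0, 7), (3, 1), (3, 2), (3, 5), (3, 6)]
Holes: [(0, 0), (0, 3), (0, 4), (0, 7), (3, 1), (3, 2), (3, 5), (3, 6)]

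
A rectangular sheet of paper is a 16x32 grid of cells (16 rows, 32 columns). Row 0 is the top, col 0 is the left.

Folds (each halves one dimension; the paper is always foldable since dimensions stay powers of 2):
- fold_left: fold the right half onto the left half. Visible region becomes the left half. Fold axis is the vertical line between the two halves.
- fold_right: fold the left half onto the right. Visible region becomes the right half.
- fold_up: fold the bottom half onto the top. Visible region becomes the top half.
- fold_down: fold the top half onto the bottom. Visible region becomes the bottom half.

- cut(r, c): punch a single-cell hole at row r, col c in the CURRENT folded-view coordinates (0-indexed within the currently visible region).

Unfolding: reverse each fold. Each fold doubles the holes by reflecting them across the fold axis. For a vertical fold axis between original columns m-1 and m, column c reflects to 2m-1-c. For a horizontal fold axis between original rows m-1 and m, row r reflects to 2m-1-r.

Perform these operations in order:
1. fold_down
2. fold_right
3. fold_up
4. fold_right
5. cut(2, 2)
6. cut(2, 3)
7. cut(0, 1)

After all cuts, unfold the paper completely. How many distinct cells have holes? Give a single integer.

Answer: 48

Derivation:
Op 1 fold_down: fold axis h@8; visible region now rows[8,16) x cols[0,32) = 8x32
Op 2 fold_right: fold axis v@16; visible region now rows[8,16) x cols[16,32) = 8x16
Op 3 fold_up: fold axis h@12; visible region now rows[8,12) x cols[16,32) = 4x16
Op 4 fold_right: fold axis v@24; visible region now rows[8,12) x cols[24,32) = 4x8
Op 5 cut(2, 2): punch at orig (10,26); cuts so far [(10, 26)]; region rows[8,12) x cols[24,32) = 4x8
Op 6 cut(2, 3): punch at orig (10,27); cuts so far [(10, 26), (10, 27)]; region rows[8,12) x cols[24,32) = 4x8
Op 7 cut(0, 1): punch at orig (8,25); cuts so far [(8, 25), (10, 26), (10, 27)]; region rows[8,12) x cols[24,32) = 4x8
Unfold 1 (reflect across v@24): 6 holes -> [(8, 22), (8, 25), (10, 20), (10, 21), (10, 26), (10, 27)]
Unfold 2 (reflect across h@12): 12 holes -> [(8, 22), (8, 25), (10, 20), (10, 21), (10, 26), (10, 27), (13, 20), (13, 21), (13, 26), (13, 27), (15, 22), (15, 25)]
Unfold 3 (reflect across v@16): 24 holes -> [(8, 6), (8, 9), (8, 22), (8, 25), (10, 4), (10, 5), (10, 10), (10, 11), (10, 20), (10, 21), (10, 26), (10, 27), (13, 4), (13, 5), (13, 10), (13, 11), (13, 20), (13, 21), (13, 26), (13, 27), (15, 6), (15, 9), (15, 22), (15, 25)]
Unfold 4 (reflect across h@8): 48 holes -> [(0, 6), (0, 9), (0, 22), (0, 25), (2, 4), (2, 5), (2, 10), (2, 11), (2, 20), (2, 21), (2, 26), (2, 27), (5, 4), (5, 5), (5, 10), (5, 11), (5, 20), (5, 21), (5, 26), (5, 27), (7, 6), (7, 9), (7, 22), (7, 25), (8, 6), (8, 9), (8, 22), (8, 25), (10, 4), (10, 5), (10, 10), (10, 11), (10, 20), (10, 21), (10, 26), (10, 27), (13, 4), (13, 5), (13, 10), (13, 11), (13, 20), (13, 21), (13, 26), (13, 27), (15, 6), (15, 9), (15, 22), (15, 25)]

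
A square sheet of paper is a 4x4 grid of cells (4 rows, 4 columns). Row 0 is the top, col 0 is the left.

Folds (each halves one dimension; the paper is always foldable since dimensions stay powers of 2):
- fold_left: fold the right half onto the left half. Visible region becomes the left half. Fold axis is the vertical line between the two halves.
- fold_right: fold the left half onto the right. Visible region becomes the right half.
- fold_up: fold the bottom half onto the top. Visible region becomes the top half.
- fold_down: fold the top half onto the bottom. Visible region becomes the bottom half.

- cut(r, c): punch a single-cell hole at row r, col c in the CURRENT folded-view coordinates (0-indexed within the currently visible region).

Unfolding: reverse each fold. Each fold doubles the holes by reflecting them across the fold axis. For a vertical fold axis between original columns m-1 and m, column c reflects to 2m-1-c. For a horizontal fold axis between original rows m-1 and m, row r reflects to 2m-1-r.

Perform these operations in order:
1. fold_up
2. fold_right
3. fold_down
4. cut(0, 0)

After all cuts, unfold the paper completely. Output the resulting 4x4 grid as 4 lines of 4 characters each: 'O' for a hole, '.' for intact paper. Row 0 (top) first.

Op 1 fold_up: fold axis h@2; visible region now rows[0,2) x cols[0,4) = 2x4
Op 2 fold_right: fold axis v@2; visible region now rows[0,2) x cols[2,4) = 2x2
Op 3 fold_down: fold axis h@1; visible region now rows[1,2) x cols[2,4) = 1x2
Op 4 cut(0, 0): punch at orig (1,2); cuts so far [(1, 2)]; region rows[1,2) x cols[2,4) = 1x2
Unfold 1 (reflect across h@1): 2 holes -> [(0, 2), (1, 2)]
Unfold 2 (reflect across v@2): 4 holes -> [(0, 1), (0, 2), (1, 1), (1, 2)]
Unfold 3 (reflect across h@2): 8 holes -> [(0, 1), (0, 2), (1, 1), (1, 2), (2, 1), (2, 2), (3, 1), (3, 2)]

Answer: .OO.
.OO.
.OO.
.OO.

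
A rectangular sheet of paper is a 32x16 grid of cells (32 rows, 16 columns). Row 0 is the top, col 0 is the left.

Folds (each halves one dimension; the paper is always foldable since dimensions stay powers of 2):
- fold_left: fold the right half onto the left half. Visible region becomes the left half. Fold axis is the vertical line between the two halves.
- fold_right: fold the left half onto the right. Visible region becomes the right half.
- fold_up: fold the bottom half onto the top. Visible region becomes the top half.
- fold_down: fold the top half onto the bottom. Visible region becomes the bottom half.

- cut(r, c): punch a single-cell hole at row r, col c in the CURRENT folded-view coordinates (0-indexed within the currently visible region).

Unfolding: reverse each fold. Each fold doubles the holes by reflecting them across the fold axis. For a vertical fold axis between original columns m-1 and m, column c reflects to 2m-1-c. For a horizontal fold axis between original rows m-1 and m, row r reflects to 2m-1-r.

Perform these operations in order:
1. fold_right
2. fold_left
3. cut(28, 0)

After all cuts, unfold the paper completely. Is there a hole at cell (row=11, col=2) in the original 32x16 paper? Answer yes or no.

Answer: no

Derivation:
Op 1 fold_right: fold axis v@8; visible region now rows[0,32) x cols[8,16) = 32x8
Op 2 fold_left: fold axis v@12; visible region now rows[0,32) x cols[8,12) = 32x4
Op 3 cut(28, 0): punch at orig (28,8); cuts so far [(28, 8)]; region rows[0,32) x cols[8,12) = 32x4
Unfold 1 (reflect across v@12): 2 holes -> [(28, 8), (28, 15)]
Unfold 2 (reflect across v@8): 4 holes -> [(28, 0), (28, 7), (28, 8), (28, 15)]
Holes: [(28, 0), (28, 7), (28, 8), (28, 15)]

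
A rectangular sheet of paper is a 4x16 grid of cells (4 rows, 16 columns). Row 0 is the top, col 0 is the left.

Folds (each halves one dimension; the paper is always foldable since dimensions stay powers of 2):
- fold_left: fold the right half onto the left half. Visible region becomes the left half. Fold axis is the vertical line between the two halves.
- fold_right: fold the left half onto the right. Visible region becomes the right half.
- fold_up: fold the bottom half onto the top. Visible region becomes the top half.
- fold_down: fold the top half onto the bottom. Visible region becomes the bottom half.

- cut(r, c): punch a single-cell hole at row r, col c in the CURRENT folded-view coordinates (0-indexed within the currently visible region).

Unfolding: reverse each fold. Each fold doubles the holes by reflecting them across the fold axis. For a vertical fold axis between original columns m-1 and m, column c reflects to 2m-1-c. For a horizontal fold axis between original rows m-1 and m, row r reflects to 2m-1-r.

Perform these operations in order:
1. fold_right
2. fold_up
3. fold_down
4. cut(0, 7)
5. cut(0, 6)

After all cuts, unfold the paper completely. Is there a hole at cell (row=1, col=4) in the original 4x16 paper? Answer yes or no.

Answer: no

Derivation:
Op 1 fold_right: fold axis v@8; visible region now rows[0,4) x cols[8,16) = 4x8
Op 2 fold_up: fold axis h@2; visible region now rows[0,2) x cols[8,16) = 2x8
Op 3 fold_down: fold axis h@1; visible region now rows[1,2) x cols[8,16) = 1x8
Op 4 cut(0, 7): punch at orig (1,15); cuts so far [(1, 15)]; region rows[1,2) x cols[8,16) = 1x8
Op 5 cut(0, 6): punch at orig (1,14); cuts so far [(1, 14), (1, 15)]; region rows[1,2) x cols[8,16) = 1x8
Unfold 1 (reflect across h@1): 4 holes -> [(0, 14), (0, 15), (1, 14), (1, 15)]
Unfold 2 (reflect across h@2): 8 holes -> [(0, 14), (0, 15), (1, 14), (1, 15), (2, 14), (2, 15), (3, 14), (3, 15)]
Unfold 3 (reflect across v@8): 16 holes -> [(0, 0), (0, 1), (0, 14), (0, 15), (1, 0), (1, 1), (1, 14), (1, 15), (2, 0), (2, 1), (2, 14), (2, 15), (3, 0), (3, 1), (3, 14), (3, 15)]
Holes: [(0, 0), (0, 1), (0, 14), (0, 15), (1, 0), (1, 1), (1, 14), (1, 15), (2, 0), (2, 1), (2, 14), (2, 15), (3, 0), (3, 1), (3, 14), (3, 15)]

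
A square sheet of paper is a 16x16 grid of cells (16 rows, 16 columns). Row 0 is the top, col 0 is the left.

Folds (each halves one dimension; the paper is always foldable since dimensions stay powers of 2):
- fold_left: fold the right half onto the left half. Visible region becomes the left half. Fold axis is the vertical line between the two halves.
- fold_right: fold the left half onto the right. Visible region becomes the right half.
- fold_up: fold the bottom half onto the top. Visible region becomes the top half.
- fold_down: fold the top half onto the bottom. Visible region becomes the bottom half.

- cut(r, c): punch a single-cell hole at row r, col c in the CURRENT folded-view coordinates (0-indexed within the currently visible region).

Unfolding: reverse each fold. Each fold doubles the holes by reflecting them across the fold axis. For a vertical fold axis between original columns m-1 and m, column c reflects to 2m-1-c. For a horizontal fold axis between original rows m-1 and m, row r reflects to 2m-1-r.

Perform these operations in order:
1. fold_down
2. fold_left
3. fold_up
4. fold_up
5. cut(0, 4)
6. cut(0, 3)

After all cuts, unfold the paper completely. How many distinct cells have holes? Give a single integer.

Answer: 32

Derivation:
Op 1 fold_down: fold axis h@8; visible region now rows[8,16) x cols[0,16) = 8x16
Op 2 fold_left: fold axis v@8; visible region now rows[8,16) x cols[0,8) = 8x8
Op 3 fold_up: fold axis h@12; visible region now rows[8,12) x cols[0,8) = 4x8
Op 4 fold_up: fold axis h@10; visible region now rows[8,10) x cols[0,8) = 2x8
Op 5 cut(0, 4): punch at orig (8,4); cuts so far [(8, 4)]; region rows[8,10) x cols[0,8) = 2x8
Op 6 cut(0, 3): punch at orig (8,3); cuts so far [(8, 3), (8, 4)]; region rows[8,10) x cols[0,8) = 2x8
Unfold 1 (reflect across h@10): 4 holes -> [(8, 3), (8, 4), (11, 3), (11, 4)]
Unfold 2 (reflect across h@12): 8 holes -> [(8, 3), (8, 4), (11, 3), (11, 4), (12, 3), (12, 4), (15, 3), (15, 4)]
Unfold 3 (reflect across v@8): 16 holes -> [(8, 3), (8, 4), (8, 11), (8, 12), (11, 3), (11, 4), (11, 11), (11, 12), (12, 3), (12, 4), (12, 11), (12, 12), (15, 3), (15, 4), (15, 11), (15, 12)]
Unfold 4 (reflect across h@8): 32 holes -> [(0, 3), (0, 4), (0, 11), (0, 12), (3, 3), (3, 4), (3, 11), (3, 12), (4, 3), (4, 4), (4, 11), (4, 12), (7, 3), (7, 4), (7, 11), (7, 12), (8, 3), (8, 4), (8, 11), (8, 12), (11, 3), (11, 4), (11, 11), (11, 12), (12, 3), (12, 4), (12, 11), (12, 12), (15, 3), (15, 4), (15, 11), (15, 12)]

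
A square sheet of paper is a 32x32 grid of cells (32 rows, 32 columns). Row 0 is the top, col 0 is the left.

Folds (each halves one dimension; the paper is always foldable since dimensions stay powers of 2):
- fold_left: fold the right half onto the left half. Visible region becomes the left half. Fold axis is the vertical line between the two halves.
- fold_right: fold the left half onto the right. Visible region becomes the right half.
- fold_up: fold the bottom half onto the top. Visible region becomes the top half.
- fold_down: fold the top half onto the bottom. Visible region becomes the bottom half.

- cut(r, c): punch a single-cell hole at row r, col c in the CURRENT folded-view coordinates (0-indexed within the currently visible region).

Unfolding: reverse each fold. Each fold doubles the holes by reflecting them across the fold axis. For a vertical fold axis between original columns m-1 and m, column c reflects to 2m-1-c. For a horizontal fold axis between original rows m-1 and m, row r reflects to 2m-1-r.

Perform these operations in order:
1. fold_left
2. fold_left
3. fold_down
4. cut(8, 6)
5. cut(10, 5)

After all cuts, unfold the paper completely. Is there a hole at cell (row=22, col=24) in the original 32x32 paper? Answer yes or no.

Op 1 fold_left: fold axis v@16; visible region now rows[0,32) x cols[0,16) = 32x16
Op 2 fold_left: fold axis v@8; visible region now rows[0,32) x cols[0,8) = 32x8
Op 3 fold_down: fold axis h@16; visible region now rows[16,32) x cols[0,8) = 16x8
Op 4 cut(8, 6): punch at orig (24,6); cuts so far [(24, 6)]; region rows[16,32) x cols[0,8) = 16x8
Op 5 cut(10, 5): punch at orig (26,5); cuts so far [(24, 6), (26, 5)]; region rows[16,32) x cols[0,8) = 16x8
Unfold 1 (reflect across h@16): 4 holes -> [(5, 5), (7, 6), (24, 6), (26, 5)]
Unfold 2 (reflect across v@8): 8 holes -> [(5, 5), (5, 10), (7, 6), (7, 9), (24, 6), (24, 9), (26, 5), (26, 10)]
Unfold 3 (reflect across v@16): 16 holes -> [(5, 5), (5, 10), (5, 21), (5, 26), (7, 6), (7, 9), (7, 22), (7, 25), (24, 6), (24, 9), (24, 22), (24, 25), (26, 5), (26, 10), (26, 21), (26, 26)]
Holes: [(5, 5), (5, 10), (5, 21), (5, 26), (7, 6), (7, 9), (7, 22), (7, 25), (24, 6), (24, 9), (24, 22), (24, 25), (26, 5), (26, 10), (26, 21), (26, 26)]

Answer: no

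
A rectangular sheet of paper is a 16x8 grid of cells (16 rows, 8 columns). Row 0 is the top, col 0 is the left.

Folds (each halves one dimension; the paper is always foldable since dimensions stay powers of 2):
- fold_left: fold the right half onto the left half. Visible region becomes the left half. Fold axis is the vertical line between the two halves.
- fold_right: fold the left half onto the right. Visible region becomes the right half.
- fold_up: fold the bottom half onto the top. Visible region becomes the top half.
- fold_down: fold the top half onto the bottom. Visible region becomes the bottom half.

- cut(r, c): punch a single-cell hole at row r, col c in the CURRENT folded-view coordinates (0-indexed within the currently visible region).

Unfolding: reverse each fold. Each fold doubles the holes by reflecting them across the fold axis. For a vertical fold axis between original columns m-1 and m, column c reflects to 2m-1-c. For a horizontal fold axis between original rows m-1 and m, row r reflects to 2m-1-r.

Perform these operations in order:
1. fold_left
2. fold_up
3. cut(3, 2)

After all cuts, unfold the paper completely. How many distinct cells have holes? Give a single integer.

Answer: 4

Derivation:
Op 1 fold_left: fold axis v@4; visible region now rows[0,16) x cols[0,4) = 16x4
Op 2 fold_up: fold axis h@8; visible region now rows[0,8) x cols[0,4) = 8x4
Op 3 cut(3, 2): punch at orig (3,2); cuts so far [(3, 2)]; region rows[0,8) x cols[0,4) = 8x4
Unfold 1 (reflect across h@8): 2 holes -> [(3, 2), (12, 2)]
Unfold 2 (reflect across v@4): 4 holes -> [(3, 2), (3, 5), (12, 2), (12, 5)]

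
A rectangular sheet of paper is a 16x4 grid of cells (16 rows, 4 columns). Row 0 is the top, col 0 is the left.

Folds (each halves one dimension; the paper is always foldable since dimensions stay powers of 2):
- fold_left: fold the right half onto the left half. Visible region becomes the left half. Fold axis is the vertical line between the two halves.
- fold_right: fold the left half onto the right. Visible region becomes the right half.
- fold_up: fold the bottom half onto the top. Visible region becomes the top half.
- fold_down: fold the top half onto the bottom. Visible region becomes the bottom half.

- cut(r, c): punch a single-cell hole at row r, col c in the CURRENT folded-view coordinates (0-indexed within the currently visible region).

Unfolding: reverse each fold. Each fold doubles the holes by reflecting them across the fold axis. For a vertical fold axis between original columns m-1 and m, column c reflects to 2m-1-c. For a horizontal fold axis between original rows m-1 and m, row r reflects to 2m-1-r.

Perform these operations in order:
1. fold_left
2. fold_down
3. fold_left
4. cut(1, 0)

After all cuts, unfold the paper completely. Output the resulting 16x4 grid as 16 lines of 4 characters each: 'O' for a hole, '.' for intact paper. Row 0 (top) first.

Answer: ....
....
....
....
....
....
OOOO
....
....
OOOO
....
....
....
....
....
....

Derivation:
Op 1 fold_left: fold axis v@2; visible region now rows[0,16) x cols[0,2) = 16x2
Op 2 fold_down: fold axis h@8; visible region now rows[8,16) x cols[0,2) = 8x2
Op 3 fold_left: fold axis v@1; visible region now rows[8,16) x cols[0,1) = 8x1
Op 4 cut(1, 0): punch at orig (9,0); cuts so far [(9, 0)]; region rows[8,16) x cols[0,1) = 8x1
Unfold 1 (reflect across v@1): 2 holes -> [(9, 0), (9, 1)]
Unfold 2 (reflect across h@8): 4 holes -> [(6, 0), (6, 1), (9, 0), (9, 1)]
Unfold 3 (reflect across v@2): 8 holes -> [(6, 0), (6, 1), (6, 2), (6, 3), (9, 0), (9, 1), (9, 2), (9, 3)]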